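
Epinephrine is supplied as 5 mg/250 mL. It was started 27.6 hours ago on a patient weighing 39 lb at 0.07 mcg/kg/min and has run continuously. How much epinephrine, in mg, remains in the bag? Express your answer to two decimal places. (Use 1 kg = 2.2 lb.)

2.95 mg

Weight = 39 lb ÷ 2.2 lb/kg = 17.72727 kg
Dose = 0.07 mcg/kg/min × 17.72727 kg = 1.240909 mcg/min
1.240909 mcg/min × 60 min/hr = 74.45455 mcg/hr
Concentration = 5 mg ÷ 250 mL = 0.02 mg/mL = 20 mcg/mL
Rate = 74.45455 mcg/hr ÷ 20 mcg/mL = 3.722727 mL/hr
Volume infused = 3.722727 mL/hr × 27.6 hr = 102.7473 mL
Volume remaining = 250 − 102.7473 = 147.2527 mL
Drug remaining = 147.2527 mL × 20 mcg/mL = 2945.055 mcg = 2.945055 mg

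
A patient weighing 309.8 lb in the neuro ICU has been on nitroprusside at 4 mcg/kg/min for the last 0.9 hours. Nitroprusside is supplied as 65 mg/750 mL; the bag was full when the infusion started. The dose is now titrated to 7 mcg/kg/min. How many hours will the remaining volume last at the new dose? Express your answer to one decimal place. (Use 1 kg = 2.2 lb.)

Initial rate:
Weight = 309.8 lb ÷ 2.2 lb/kg = 140.8182 kg
Dose = 4 mcg/kg/min × 140.8182 kg = 563.2727 mcg/min
563.2727 mcg/min × 60 min/hr = 33796.36 mcg/hr
Concentration = 65 mg ÷ 750 mL = 0.08666667 mg/mL = 86.66667 mcg/mL
Rate = 33796.36 mcg/hr ÷ 86.66667 mcg/mL = 389.958 mL/hr
Volume infused so far = 389.958 mL/hr × 0.9 hr = 350.9622 mL
Volume remaining = 750 − 350.9622 = 399.0378 mL
New rate:
Dose = 7 mcg/kg/min × 140.8182 kg = 985.7273 mcg/min
985.7273 mcg/min × 60 min/hr = 59143.64 mcg/hr
Rate = 59143.64 mcg/hr ÷ 86.66667 mcg/mL = 682.4266 mL/hr
Time remaining = 399.0378 mL ÷ 682.4266 mL/hr = 0.5847336 hr

0.6 hours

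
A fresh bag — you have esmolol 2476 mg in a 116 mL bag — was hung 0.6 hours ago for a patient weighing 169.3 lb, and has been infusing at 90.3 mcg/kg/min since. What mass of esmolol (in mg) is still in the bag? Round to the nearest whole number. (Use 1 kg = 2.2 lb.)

Weight = 169.3 lb ÷ 2.2 lb/kg = 76.95455 kg
Dose = 90.3 mcg/kg/min × 76.95455 kg = 6948.995 mcg/min
6948.995 mcg/min × 60 min/hr = 416939.7 mcg/hr
Concentration = 2476 mg ÷ 116 mL = 21.34483 mg/mL = 21344.83 mcg/mL
Rate = 416939.7 mcg/hr ÷ 21344.83 mcg/mL = 19.53353 mL/hr
Volume infused = 19.53353 mL/hr × 0.6 hr = 11.72012 mL
Volume remaining = 116 − 11.72012 = 104.2799 mL
Drug remaining = 104.2799 mL × 21344.83 mcg/mL = 2225836 mcg = 2225.836 mg

2226 mg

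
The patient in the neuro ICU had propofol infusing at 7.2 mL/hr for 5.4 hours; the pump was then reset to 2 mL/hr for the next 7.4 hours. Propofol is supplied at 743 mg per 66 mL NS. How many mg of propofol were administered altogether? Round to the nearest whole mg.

Concentration = 743 mg ÷ 66 mL = 11.25758 mg/mL
Stage 1: 7.2 mL/hr × 5.4 hr = 38.88 mL → 38.88 mL × 11.25758 mg/mL = 437.6945 mg
Stage 2: 2 mL/hr × 7.4 hr = 14.8 mL → 14.8 mL × 11.25758 mg/mL = 166.6121 mg
Total = 437.6945 + 166.6121 = 604.3067 mg

604 mg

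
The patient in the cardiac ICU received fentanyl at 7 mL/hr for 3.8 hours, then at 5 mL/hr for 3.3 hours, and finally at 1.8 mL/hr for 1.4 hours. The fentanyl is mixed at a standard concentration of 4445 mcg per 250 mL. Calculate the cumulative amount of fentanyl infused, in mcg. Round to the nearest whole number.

Concentration = 4445 mcg ÷ 250 mL = 17.78 mcg/mL
Stage 1: 7 mL/hr × 3.8 hr = 26.6 mL → 26.6 mL × 17.78 mcg/mL = 472.948 mcg
Stage 2: 5 mL/hr × 3.3 hr = 16.5 mL → 16.5 mL × 17.78 mcg/mL = 293.37 mcg
Stage 3: 1.8 mL/hr × 1.4 hr = 2.52 mL → 2.52 mL × 17.78 mcg/mL = 44.8056 mcg
Total = 472.948 + 293.37 + 44.8056 = 811.1236 mcg

811 mcg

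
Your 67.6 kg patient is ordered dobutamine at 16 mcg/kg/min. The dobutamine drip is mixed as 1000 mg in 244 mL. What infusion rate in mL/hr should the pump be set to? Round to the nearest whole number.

16 mL/hr

Dose = 16 mcg/kg/min × 67.6 kg = 1081.6 mcg/min
1081.6 mcg/min × 60 min/hr = 64896 mcg/hr
Concentration = 1000 mg ÷ 244 mL = 4.098361 mg/mL = 4098.361 mcg/mL
Rate = 64896 mcg/hr ÷ 4098.361 mcg/mL = 15.83462 mL/hr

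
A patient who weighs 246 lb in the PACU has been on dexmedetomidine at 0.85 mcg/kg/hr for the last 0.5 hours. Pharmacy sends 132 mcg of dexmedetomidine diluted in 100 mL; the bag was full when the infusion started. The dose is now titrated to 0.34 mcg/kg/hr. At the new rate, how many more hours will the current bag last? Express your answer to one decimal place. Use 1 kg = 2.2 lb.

Initial rate:
Weight = 246 lb ÷ 2.2 lb/kg = 111.8182 kg
Dose = 0.85 mcg/kg/hr × 111.8182 kg = 95.04545 mcg/hr
Concentration = 132 mcg ÷ 100 mL = 1.32 mcg/mL
Rate = 95.04545 mcg/hr ÷ 1.32 mcg/mL = 72.00413 mL/hr
Volume infused so far = 72.00413 mL/hr × 0.5 hr = 36.00207 mL
Volume remaining = 100 − 36.00207 = 63.99793 mL
New rate:
Dose = 0.34 mcg/kg/hr × 111.8182 kg = 38.01818 mcg/hr
Rate = 38.01818 mcg/hr ÷ 1.32 mcg/mL = 28.80165 mL/hr
Time remaining = 63.99793 mL ÷ 28.80165 mL/hr = 2.222023 hr

2.2 hours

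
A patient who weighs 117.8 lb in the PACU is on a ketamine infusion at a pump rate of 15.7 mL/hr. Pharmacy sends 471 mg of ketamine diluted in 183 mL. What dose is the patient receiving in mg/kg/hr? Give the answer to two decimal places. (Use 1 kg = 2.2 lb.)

Weight = 117.8 lb ÷ 2.2 lb/kg = 53.54545 kg
Concentration = 471 mg ÷ 183 mL = 2.57377 mg/mL
Drug rate = 15.7 mL/hr × 2.57377 mg/mL = 40.4082 mg/hr
40.4082 mg/hr ÷ 53.54545 kg = 0.7546522 mg/kg/hr

0.75 mg/kg/hr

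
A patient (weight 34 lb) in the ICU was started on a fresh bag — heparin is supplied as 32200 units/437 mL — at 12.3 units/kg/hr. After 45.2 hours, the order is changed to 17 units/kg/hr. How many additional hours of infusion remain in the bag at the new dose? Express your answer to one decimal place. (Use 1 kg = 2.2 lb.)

Initial rate:
Weight = 34 lb ÷ 2.2 lb/kg = 15.45455 kg
Dose = 12.3 units/kg/hr × 15.45455 kg = 190.0909 units/hr
Concentration = 32200 units ÷ 437 mL = 73.68421 units/mL
Rate = 190.0909 units/hr ÷ 73.68421 units/mL = 2.579805 mL/hr
Volume infused so far = 2.579805 mL/hr × 45.2 hr = 116.6072 mL
Volume remaining = 437 − 116.6072 = 320.3928 mL
New rate:
Dose = 17 units/kg/hr × 15.45455 kg = 262.7273 units/hr
Rate = 262.7273 units/hr ÷ 73.68421 units/mL = 3.565584 mL/hr
Time remaining = 320.3928 mL ÷ 3.565584 mL/hr = 89.85702 hr

89.9 hours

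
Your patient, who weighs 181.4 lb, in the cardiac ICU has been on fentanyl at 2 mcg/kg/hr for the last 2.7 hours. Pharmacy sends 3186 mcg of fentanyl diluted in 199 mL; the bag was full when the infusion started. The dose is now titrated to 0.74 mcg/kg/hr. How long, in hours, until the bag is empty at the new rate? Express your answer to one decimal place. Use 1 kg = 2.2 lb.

Initial rate:
Weight = 181.4 lb ÷ 2.2 lb/kg = 82.45455 kg
Dose = 2 mcg/kg/hr × 82.45455 kg = 164.9091 mcg/hr
Concentration = 3186 mcg ÷ 199 mL = 16.01005 mcg/mL
Rate = 164.9091 mcg/hr ÷ 16.01005 mcg/mL = 10.30035 mL/hr
Volume infused so far = 10.30035 mL/hr × 2.7 hr = 27.81094 mL
Volume remaining = 199 − 27.81094 = 171.1891 mL
New rate:
Dose = 0.74 mcg/kg/hr × 82.45455 kg = 61.01636 mcg/hr
Rate = 61.01636 mcg/hr ÷ 16.01005 mcg/mL = 3.811129 mL/hr
Time remaining = 171.1891 mL ÷ 3.811129 mL/hr = 44.9182 hr

44.9 hours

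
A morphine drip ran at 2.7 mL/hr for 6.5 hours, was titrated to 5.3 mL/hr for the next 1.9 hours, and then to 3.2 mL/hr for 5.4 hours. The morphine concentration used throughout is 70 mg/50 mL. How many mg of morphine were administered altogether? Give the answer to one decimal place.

Concentration = 70 mg ÷ 50 mL = 1.4 mg/mL
Stage 1: 2.7 mL/hr × 6.5 hr = 17.55 mL → 17.55 mL × 1.4 mg/mL = 24.57 mg
Stage 2: 5.3 mL/hr × 1.9 hr = 10.07 mL → 10.07 mL × 1.4 mg/mL = 14.098 mg
Stage 3: 3.2 mL/hr × 5.4 hr = 17.28 mL → 17.28 mL × 1.4 mg/mL = 24.192 mg
Total = 24.57 + 14.098 + 24.192 = 62.86 mg

62.9 mg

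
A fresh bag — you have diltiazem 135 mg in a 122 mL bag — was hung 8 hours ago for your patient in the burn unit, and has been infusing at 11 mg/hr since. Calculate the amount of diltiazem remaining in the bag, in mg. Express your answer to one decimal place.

Concentration = 135 mg ÷ 122 mL = 1.106557 mg/mL
Rate = 11 mg/hr ÷ 1.106557 mg/mL = 9.940741 mL/hr
Volume infused = 9.940741 mL/hr × 8 hr = 79.52593 mL
Volume remaining = 122 − 79.52593 = 42.47407 mL
Drug remaining = 42.47407 mL × 1.106557 mg/mL = 47 mg

47.0 mg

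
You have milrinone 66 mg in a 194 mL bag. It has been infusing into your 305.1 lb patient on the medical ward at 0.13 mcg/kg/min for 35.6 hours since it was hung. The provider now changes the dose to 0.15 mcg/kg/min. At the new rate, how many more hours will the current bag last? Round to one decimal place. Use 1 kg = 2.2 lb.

22.0 hours

Initial rate:
Weight = 305.1 lb ÷ 2.2 lb/kg = 138.6818 kg
Dose = 0.13 mcg/kg/min × 138.6818 kg = 18.02864 mcg/min
18.02864 mcg/min × 60 min/hr = 1081.718 mcg/hr
Concentration = 66 mg ÷ 194 mL = 0.3402062 mg/mL = 340.2062 mcg/mL
Rate = 1081.718 mcg/hr ÷ 340.2062 mcg/mL = 3.179596 mL/hr
Volume infused so far = 3.179596 mL/hr × 35.6 hr = 113.1936 mL
Volume remaining = 194 − 113.1936 = 80.80639 mL
New rate:
Dose = 0.15 mcg/kg/min × 138.6818 kg = 20.80227 mcg/min
20.80227 mcg/min × 60 min/hr = 1248.136 mcg/hr
Rate = 1248.136 mcg/hr ÷ 340.2062 mcg/mL = 3.668764 mL/hr
Time remaining = 80.80639 mL ÷ 3.668764 mL/hr = 22.0255 hr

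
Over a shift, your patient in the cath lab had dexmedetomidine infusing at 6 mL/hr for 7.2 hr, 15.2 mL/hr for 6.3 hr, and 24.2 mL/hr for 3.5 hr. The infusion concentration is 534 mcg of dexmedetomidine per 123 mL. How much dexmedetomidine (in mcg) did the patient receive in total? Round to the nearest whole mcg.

Concentration = 534 mcg ÷ 123 mL = 4.341463 mcg/mL
Stage 1: 6 mL/hr × 7.2 hr = 43.2 mL → 43.2 mL × 4.341463 mcg/mL = 187.5512 mcg
Stage 2: 15.2 mL/hr × 6.3 hr = 95.76 mL → 95.76 mL × 4.341463 mcg/mL = 415.7385 mcg
Stage 3: 24.2 mL/hr × 3.5 hr = 84.7 mL → 84.7 mL × 4.341463 mcg/mL = 367.722 mcg
Total = 187.5512 + 415.7385 + 367.722 = 971.0117 mcg

971 mcg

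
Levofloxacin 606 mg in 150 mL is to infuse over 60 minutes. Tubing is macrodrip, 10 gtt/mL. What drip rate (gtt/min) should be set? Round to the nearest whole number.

150 mL ÷ (60 min) = 2.5 mL/min
2.5 mL/min × 10 gtt/mL = 25 gtt/min

25 gtt/min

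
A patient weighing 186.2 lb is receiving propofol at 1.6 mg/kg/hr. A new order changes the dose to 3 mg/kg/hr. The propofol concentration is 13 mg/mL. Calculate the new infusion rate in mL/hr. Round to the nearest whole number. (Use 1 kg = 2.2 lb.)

20 mL/hr

Weight = 186.2 lb ÷ 2.2 lb/kg = 84.63636 kg
Dose = 3 mg/kg/hr × 84.63636 kg = 253.9091 mg/hr
Rate = 253.9091 mg/hr ÷ 13 mg/mL = 19.53147 mL/hr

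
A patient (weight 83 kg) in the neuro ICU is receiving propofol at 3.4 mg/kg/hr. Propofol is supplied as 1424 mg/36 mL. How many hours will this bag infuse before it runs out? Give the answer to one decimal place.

Dose = 3.4 mg/kg/hr × 83 kg = 282.2 mg/hr
Concentration = 1424 mg ÷ 36 mL = 39.55556 mg/mL
Rate = 282.2 mg/hr ÷ 39.55556 mg/mL = 7.13427 mL/hr
Duration = 36 mL ÷ 7.13427 mL/hr = 5.046067 hr

5.0 hours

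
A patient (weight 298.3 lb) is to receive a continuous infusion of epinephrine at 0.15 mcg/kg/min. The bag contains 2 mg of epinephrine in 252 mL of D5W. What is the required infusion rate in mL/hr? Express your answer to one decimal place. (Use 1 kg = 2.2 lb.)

153.8 mL/hr

Weight = 298.3 lb ÷ 2.2 lb/kg = 135.5909 kg
Dose = 0.15 mcg/kg/min × 135.5909 kg = 20.33864 mcg/min
20.33864 mcg/min × 60 min/hr = 1220.318 mcg/hr
Concentration = 2 mg ÷ 252 mL = 0.007936508 mg/mL = 7.936508 mcg/mL
Rate = 1220.318 mcg/hr ÷ 7.936508 mcg/mL = 153.7601 mL/hr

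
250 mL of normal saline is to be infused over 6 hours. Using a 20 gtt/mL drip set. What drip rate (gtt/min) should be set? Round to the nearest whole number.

250 mL ÷ (6 hr × 60 = 360 min) = 0.6944444 mL/min
0.6944444 mL/min × 20 gtt/mL = 13.88889 gtt/min

14 gtt/min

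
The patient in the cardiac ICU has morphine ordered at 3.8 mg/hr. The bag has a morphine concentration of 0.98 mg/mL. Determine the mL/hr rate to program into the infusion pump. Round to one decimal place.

Rate = 3.8 mg/hr ÷ 0.98 mg/mL = 3.877551 mL/hr

3.9 mL/hr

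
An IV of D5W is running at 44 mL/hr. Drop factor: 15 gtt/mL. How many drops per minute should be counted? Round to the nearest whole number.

44 mL/hr ÷ 60 min/hr = 0.7333333 mL/min
0.7333333 mL/min × 15 gtt/mL = 11 gtt/min

11 gtt/min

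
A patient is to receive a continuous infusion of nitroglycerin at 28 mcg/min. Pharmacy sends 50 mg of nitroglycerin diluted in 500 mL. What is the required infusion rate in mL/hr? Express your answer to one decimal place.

28 mcg/min × 60 min/hr = 1680 mcg/hr
Concentration = 50 mg ÷ 500 mL = 0.1 mg/mL = 100 mcg/mL
Rate = 1680 mcg/hr ÷ 100 mcg/mL = 16.8 mL/hr

16.8 mL/hr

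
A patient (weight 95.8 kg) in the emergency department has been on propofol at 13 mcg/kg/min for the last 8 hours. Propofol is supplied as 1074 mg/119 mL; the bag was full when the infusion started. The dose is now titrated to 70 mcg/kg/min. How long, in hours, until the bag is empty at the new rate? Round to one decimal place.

1.2 hours

Initial rate:
Dose = 13 mcg/kg/min × 95.8 kg = 1245.4 mcg/min
1245.4 mcg/min × 60 min/hr = 74724 mcg/hr
Concentration = 1074 mg ÷ 119 mL = 9.02521 mg/mL = 9025.21 mcg/mL
Rate = 74724 mcg/hr ÷ 9025.21 mcg/mL = 8.279475 mL/hr
Volume infused so far = 8.279475 mL/hr × 8 hr = 66.2358 mL
Volume remaining = 119 − 66.2358 = 52.7642 mL
New rate:
Dose = 70 mcg/kg/min × 95.8 kg = 6706 mcg/min
6706 mcg/min × 60 min/hr = 402360 mcg/hr
Rate = 402360 mcg/hr ÷ 9025.21 mcg/mL = 44.58179 mL/hr
Time remaining = 52.7642 mL ÷ 44.58179 mL/hr = 1.183537 hr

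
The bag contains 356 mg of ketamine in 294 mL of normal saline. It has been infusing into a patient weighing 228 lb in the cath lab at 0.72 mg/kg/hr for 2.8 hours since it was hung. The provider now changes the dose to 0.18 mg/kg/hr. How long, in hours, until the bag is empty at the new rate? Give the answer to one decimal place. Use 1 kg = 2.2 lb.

7.9 hours

Initial rate:
Weight = 228 lb ÷ 2.2 lb/kg = 103.6364 kg
Dose = 0.72 mg/kg/hr × 103.6364 kg = 74.61818 mg/hr
Concentration = 356 mg ÷ 294 mL = 1.210884 mg/mL
Rate = 74.61818 mg/hr ÷ 1.210884 mg/mL = 61.62288 mL/hr
Volume infused so far = 61.62288 mL/hr × 2.8 hr = 172.5441 mL
Volume remaining = 294 − 172.5441 = 121.4559 mL
New rate:
Dose = 0.18 mg/kg/hr × 103.6364 kg = 18.65455 mg/hr
Rate = 18.65455 mg/hr ÷ 1.210884 mg/mL = 15.40572 mL/hr
Time remaining = 121.4559 mL ÷ 15.40572 mL/hr = 7.883821 hr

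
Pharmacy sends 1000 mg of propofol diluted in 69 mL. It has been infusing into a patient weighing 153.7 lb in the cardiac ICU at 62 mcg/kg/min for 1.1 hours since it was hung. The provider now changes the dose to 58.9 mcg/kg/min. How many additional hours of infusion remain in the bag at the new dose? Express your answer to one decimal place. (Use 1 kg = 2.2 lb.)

Initial rate:
Weight = 153.7 lb ÷ 2.2 lb/kg = 69.86364 kg
Dose = 62 mcg/kg/min × 69.86364 kg = 4331.545 mcg/min
4331.545 mcg/min × 60 min/hr = 259892.7 mcg/hr
Concentration = 1000 mg ÷ 69 mL = 14.49275 mg/mL = 14492.75 mcg/mL
Rate = 259892.7 mcg/hr ÷ 14492.75 mcg/mL = 17.9326 mL/hr
Volume infused so far = 17.9326 mL/hr × 1.1 hr = 19.72586 mL
Volume remaining = 69 − 19.72586 = 49.27414 mL
New rate:
Dose = 58.9 mcg/kg/min × 69.86364 kg = 4114.968 mcg/min
4114.968 mcg/min × 60 min/hr = 246898.1 mcg/hr
Rate = 246898.1 mcg/hr ÷ 14492.75 mcg/mL = 17.03597 mL/hr
Time remaining = 49.27414 mL ÷ 17.03597 mL/hr = 2.892359 hr

2.9 hours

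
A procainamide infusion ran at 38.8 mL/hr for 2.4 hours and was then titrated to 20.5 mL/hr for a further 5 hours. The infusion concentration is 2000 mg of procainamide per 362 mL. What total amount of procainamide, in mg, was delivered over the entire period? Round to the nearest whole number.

1081 mg

Concentration = 2000 mg ÷ 362 mL = 5.524862 mg/mL
Stage 1: 38.8 mL/hr × 2.4 hr = 93.12 mL → 93.12 mL × 5.524862 mg/mL = 514.4751 mg
Stage 2: 20.5 mL/hr × 5 hr = 102.5 mL → 102.5 mL × 5.524862 mg/mL = 566.2983 mg
Total = 514.4751 + 566.2983 = 1080.773 mg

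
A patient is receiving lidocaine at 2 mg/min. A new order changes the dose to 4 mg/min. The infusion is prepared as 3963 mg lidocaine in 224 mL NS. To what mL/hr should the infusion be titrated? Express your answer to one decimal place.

4 mg/min × 60 min/hr = 240 mg/hr
Concentration = 3963 mg ÷ 224 mL = 17.69196 mg/mL
Rate = 240 mg/hr ÷ 17.69196 mg/mL = 13.56548 mL/hr

13.6 mL/hr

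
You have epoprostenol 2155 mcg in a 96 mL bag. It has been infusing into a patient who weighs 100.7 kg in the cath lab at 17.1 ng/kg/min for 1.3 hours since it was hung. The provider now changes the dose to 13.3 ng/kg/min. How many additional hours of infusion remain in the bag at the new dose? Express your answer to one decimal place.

Initial rate:
Dose = 17.1 ng/kg/min × 100.7 kg = 1721.97 ng/min
1721.97 ng/min × 60 min/hr = 103318.2 ng/hr
Concentration = 2155 mcg ÷ 96 mL = 22.44792 mcg/mL = 22447.92 ng/mL
Rate = 103318.2 ng/hr ÷ 22447.92 ng/mL = 4.602574 mL/hr
Volume infused so far = 4.602574 mL/hr × 1.3 hr = 5.983346 mL
Volume remaining = 96 − 5.983346 = 90.01665 mL
New rate:
Dose = 13.3 ng/kg/min × 100.7 kg = 1339.31 ng/min
1339.31 ng/min × 60 min/hr = 80358.6 ng/hr
Rate = 80358.6 ng/hr ÷ 22447.92 ng/mL = 3.57978 mL/hr
Time remaining = 90.01665 mL ÷ 3.57978 mL/hr = 25.14586 hr

25.1 hours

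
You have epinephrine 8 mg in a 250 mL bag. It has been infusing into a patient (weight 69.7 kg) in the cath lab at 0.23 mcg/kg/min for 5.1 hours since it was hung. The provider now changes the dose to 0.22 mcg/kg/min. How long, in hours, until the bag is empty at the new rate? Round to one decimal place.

3.4 hours

Initial rate:
Dose = 0.23 mcg/kg/min × 69.7 kg = 16.031 mcg/min
16.031 mcg/min × 60 min/hr = 961.86 mcg/hr
Concentration = 8 mg ÷ 250 mL = 0.032 mg/mL = 32 mcg/mL
Rate = 961.86 mcg/hr ÷ 32 mcg/mL = 30.05813 mL/hr
Volume infused so far = 30.05813 mL/hr × 5.1 hr = 153.2964 mL
Volume remaining = 250 − 153.2964 = 96.70356 mL
New rate:
Dose = 0.22 mcg/kg/min × 69.7 kg = 15.334 mcg/min
15.334 mcg/min × 60 min/hr = 920.04 mcg/hr
Rate = 920.04 mcg/hr ÷ 32 mcg/mL = 28.75125 mL/hr
Time remaining = 96.70356 mL ÷ 28.75125 mL/hr = 3.363456 hr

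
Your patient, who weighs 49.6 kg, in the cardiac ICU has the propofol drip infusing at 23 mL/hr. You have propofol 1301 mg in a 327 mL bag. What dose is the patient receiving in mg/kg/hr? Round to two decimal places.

Concentration = 1301 mg ÷ 327 mL = 3.978593 mg/mL
Drug rate = 23 mL/hr × 3.978593 mg/mL = 91.50765 mg/hr
91.50765 mg/hr ÷ 49.6 kg = 1.844912 mg/kg/hr

1.84 mg/kg/hr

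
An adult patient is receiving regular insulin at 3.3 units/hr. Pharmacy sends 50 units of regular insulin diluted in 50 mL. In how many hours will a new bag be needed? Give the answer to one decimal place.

15.2 hours

Concentration = 50 units ÷ 50 mL = 1 units/mL
Rate = 3.3 units/hr ÷ 1 units/mL = 3.3 mL/hr
Duration = 50 mL ÷ 3.3 mL/hr = 15.15152 hr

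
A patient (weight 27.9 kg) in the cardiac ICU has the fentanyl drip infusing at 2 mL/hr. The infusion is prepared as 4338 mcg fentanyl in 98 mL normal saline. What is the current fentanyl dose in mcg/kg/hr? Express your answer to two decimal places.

Concentration = 4338 mcg ÷ 98 mL = 44.26531 mcg/mL
Drug rate = 2 mL/hr × 44.26531 mcg/mL = 88.53061 mcg/hr
88.53061 mcg/hr ÷ 27.9 kg = 3.17314 mcg/kg/hr

3.17 mcg/kg/hr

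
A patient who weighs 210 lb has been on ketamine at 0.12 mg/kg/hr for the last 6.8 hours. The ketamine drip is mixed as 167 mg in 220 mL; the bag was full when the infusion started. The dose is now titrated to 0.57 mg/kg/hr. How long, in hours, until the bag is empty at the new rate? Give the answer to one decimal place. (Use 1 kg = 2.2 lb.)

Initial rate:
Weight = 210 lb ÷ 2.2 lb/kg = 95.45455 kg
Dose = 0.12 mg/kg/hr × 95.45455 kg = 11.45455 mg/hr
Concentration = 167 mg ÷ 220 mL = 0.7590909 mg/mL
Rate = 11.45455 mg/hr ÷ 0.7590909 mg/mL = 15.08982 mL/hr
Volume infused so far = 15.08982 mL/hr × 6.8 hr = 102.6108 mL
Volume remaining = 220 − 102.6108 = 117.3892 mL
New rate:
Dose = 0.57 mg/kg/hr × 95.45455 kg = 54.40909 mg/hr
Rate = 54.40909 mg/hr ÷ 0.7590909 mg/mL = 71.67665 mL/hr
Time remaining = 117.3892 mL ÷ 71.67665 mL/hr = 1.637761 hr

1.6 hours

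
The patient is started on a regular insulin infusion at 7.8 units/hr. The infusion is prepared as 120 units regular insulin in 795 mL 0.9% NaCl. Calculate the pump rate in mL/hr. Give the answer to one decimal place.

51.7 mL/hr

Concentration = 120 units ÷ 795 mL = 0.1509434 units/mL
Rate = 7.8 units/hr ÷ 0.1509434 units/mL = 51.675 mL/hr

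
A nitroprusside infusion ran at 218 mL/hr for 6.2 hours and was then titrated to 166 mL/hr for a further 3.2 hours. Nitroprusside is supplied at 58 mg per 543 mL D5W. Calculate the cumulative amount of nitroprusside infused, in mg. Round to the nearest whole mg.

Concentration = 58 mg ÷ 543 mL = 0.106814 mg/mL
Stage 1: 218 mL/hr × 6.2 hr = 1351.6 mL → 1351.6 mL × 0.106814 mg/mL = 144.3698 mg
Stage 2: 166 mL/hr × 3.2 hr = 531.2 mL → 531.2 mL × 0.106814 mg/mL = 56.73959 mg
Total = 144.3698 + 56.73959 = 201.1094 mg

201 mg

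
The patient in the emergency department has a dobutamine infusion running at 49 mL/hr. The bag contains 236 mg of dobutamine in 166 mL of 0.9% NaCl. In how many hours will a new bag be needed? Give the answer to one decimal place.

Duration = 166 mL ÷ 49 mL/hr = 3.387755 hr

3.4 hours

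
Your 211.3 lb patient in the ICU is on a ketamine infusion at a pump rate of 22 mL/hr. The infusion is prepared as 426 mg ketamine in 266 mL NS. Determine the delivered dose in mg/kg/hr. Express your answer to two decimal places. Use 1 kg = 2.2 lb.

0.37 mg/kg/hr

Weight = 211.3 lb ÷ 2.2 lb/kg = 96.04545 kg
Concentration = 426 mg ÷ 266 mL = 1.601504 mg/mL
Drug rate = 22 mL/hr × 1.601504 mg/mL = 35.23308 mg/hr
35.23308 mg/hr ÷ 96.04545 kg = 0.3668376 mg/kg/hr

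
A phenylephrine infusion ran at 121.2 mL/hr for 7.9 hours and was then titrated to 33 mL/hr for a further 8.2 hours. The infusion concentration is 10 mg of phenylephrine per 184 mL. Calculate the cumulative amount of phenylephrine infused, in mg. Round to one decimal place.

66.7 mg

Concentration = 10 mg ÷ 184 mL = 0.05434783 mg/mL
Stage 1: 121.2 mL/hr × 7.9 hr = 957.48 mL → 957.48 mL × 0.05434783 mg/mL = 52.03696 mg
Stage 2: 33 mL/hr × 8.2 hr = 270.6 mL → 270.6 mL × 0.05434783 mg/mL = 14.70652 mg
Total = 52.03696 + 14.70652 = 66.74348 mg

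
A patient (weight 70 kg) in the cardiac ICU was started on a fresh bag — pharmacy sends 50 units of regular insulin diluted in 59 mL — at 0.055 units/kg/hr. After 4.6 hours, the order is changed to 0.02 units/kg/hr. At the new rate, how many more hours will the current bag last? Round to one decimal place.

Initial rate:
Dose = 0.055 units/kg/hr × 70 kg = 3.85 units/hr
Concentration = 50 units ÷ 59 mL = 0.8474576 units/mL
Rate = 3.85 units/hr ÷ 0.8474576 units/mL = 4.543 mL/hr
Volume infused so far = 4.543 mL/hr × 4.6 hr = 20.8978 mL
Volume remaining = 59 − 20.8978 = 38.1022 mL
New rate:
Dose = 0.02 units/kg/hr × 70 kg = 1.4 units/hr
Rate = 1.4 units/hr ÷ 0.8474576 units/mL = 1.652 mL/hr
Time remaining = 38.1022 mL ÷ 1.652 mL/hr = 23.06429 hr

23.1 hours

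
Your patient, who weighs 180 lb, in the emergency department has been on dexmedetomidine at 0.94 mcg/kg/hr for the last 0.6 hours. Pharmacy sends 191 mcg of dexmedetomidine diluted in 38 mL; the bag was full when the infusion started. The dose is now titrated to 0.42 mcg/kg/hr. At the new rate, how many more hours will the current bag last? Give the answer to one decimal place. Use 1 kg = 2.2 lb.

4.2 hours

Initial rate:
Weight = 180 lb ÷ 2.2 lb/kg = 81.81818 kg
Dose = 0.94 mcg/kg/hr × 81.81818 kg = 76.90909 mcg/hr
Concentration = 191 mcg ÷ 38 mL = 5.026316 mcg/mL
Rate = 76.90909 mcg/hr ÷ 5.026316 mcg/mL = 15.30129 mL/hr
Volume infused so far = 15.30129 mL/hr × 0.6 hr = 9.180771 mL
Volume remaining = 38 − 9.180771 = 28.81923 mL
New rate:
Dose = 0.42 mcg/kg/hr × 81.81818 kg = 34.36364 mcg/hr
Rate = 34.36364 mcg/hr ÷ 5.026316 mcg/mL = 6.836744 mL/hr
Time remaining = 28.81923 mL ÷ 6.836744 mL/hr = 4.215344 hr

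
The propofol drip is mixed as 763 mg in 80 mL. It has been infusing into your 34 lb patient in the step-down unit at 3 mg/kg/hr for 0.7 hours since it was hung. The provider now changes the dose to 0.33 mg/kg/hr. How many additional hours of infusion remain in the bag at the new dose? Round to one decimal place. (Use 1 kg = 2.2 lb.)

143.2 hours

Initial rate:
Weight = 34 lb ÷ 2.2 lb/kg = 15.45455 kg
Dose = 3 mg/kg/hr × 15.45455 kg = 46.36364 mg/hr
Concentration = 763 mg ÷ 80 mL = 9.5375 mg/mL
Rate = 46.36364 mg/hr ÷ 9.5375 mg/mL = 4.861194 mL/hr
Volume infused so far = 4.861194 mL/hr × 0.7 hr = 3.402836 mL
Volume remaining = 80 − 3.402836 = 76.59716 mL
New rate:
Dose = 0.33 mg/kg/hr × 15.45455 kg = 5.1 mg/hr
Rate = 5.1 mg/hr ÷ 9.5375 mg/mL = 0.5347313 mL/hr
Time remaining = 76.59716 mL ÷ 0.5347313 mL/hr = 143.2442 hr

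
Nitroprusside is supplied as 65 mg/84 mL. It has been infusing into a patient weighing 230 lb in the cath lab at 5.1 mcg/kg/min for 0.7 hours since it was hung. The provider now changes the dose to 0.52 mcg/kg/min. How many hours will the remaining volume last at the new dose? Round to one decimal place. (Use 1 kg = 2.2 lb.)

13.1 hours

Initial rate:
Weight = 230 lb ÷ 2.2 lb/kg = 104.5455 kg
Dose = 5.1 mcg/kg/min × 104.5455 kg = 533.1818 mcg/min
533.1818 mcg/min × 60 min/hr = 31990.91 mcg/hr
Concentration = 65 mg ÷ 84 mL = 0.7738095 mg/mL = 773.8095 mcg/mL
Rate = 31990.91 mcg/hr ÷ 773.8095 mcg/mL = 41.3421 mL/hr
Volume infused so far = 41.3421 mL/hr × 0.7 hr = 28.93947 mL
Volume remaining = 84 − 28.93947 = 55.06053 mL
New rate:
Dose = 0.52 mcg/kg/min × 104.5455 kg = 54.36364 mcg/min
54.36364 mcg/min × 60 min/hr = 3261.818 mcg/hr
Rate = 3261.818 mcg/hr ÷ 773.8095 mcg/mL = 4.215273 mL/hr
Time remaining = 55.06053 mL ÷ 4.215273 mL/hr = 13.06215 hr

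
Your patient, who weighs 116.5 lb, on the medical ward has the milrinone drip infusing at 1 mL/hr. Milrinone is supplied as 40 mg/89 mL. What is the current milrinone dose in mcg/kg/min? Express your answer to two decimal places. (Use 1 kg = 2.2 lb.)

0.14 mcg/kg/min

Weight = 116.5 lb ÷ 2.2 lb/kg = 52.95455 kg
Concentration = 40 mg ÷ 89 mL = 0.4494382 mg/mL = 449.4382 mcg/mL
Drug rate = 1 mL/hr × 449.4382 mcg/mL = 449.4382 mcg/hr
449.4382 mcg/hr ÷ 60 min/hr = 7.490637 mcg/min
7.490637 mcg/min ÷ 52.95455 kg = 0.1414541 mcg/kg/min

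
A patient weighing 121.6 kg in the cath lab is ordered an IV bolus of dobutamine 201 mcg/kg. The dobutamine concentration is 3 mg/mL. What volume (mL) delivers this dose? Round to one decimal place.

Dose = 201 mcg/kg × 121.6 kg = 24441.6 mcg
Concentration = 3 mg/mL = 3000 mcg/mL
Volume = 24441.6 mcg ÷ 3000 mcg/mL = 8.1472 mL

8.1 mL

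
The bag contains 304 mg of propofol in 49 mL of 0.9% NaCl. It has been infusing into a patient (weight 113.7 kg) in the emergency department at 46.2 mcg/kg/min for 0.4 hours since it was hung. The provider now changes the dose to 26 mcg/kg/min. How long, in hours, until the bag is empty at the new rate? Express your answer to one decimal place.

1.0 hours

Initial rate:
Dose = 46.2 mcg/kg/min × 113.7 kg = 5252.94 mcg/min
5252.94 mcg/min × 60 min/hr = 315176.4 mcg/hr
Concentration = 304 mg ÷ 49 mL = 6.204082 mg/mL = 6204.082 mcg/mL
Rate = 315176.4 mcg/hr ÷ 6204.082 mcg/mL = 50.80146 mL/hr
Volume infused so far = 50.80146 mL/hr × 0.4 hr = 20.32058 mL
Volume remaining = 49 − 20.32058 = 28.67942 mL
New rate:
Dose = 26 mcg/kg/min × 113.7 kg = 2956.2 mcg/min
2956.2 mcg/min × 60 min/hr = 177372 mcg/hr
Rate = 177372 mcg/hr ÷ 6204.082 mcg/mL = 28.58957 mL/hr
Time remaining = 28.67942 mL ÷ 28.58957 mL/hr = 1.003143 hr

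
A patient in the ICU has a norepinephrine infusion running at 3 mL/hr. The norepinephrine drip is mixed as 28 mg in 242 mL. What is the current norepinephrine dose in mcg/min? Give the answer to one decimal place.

5.8 mcg/min

Concentration = 28 mg ÷ 242 mL = 0.1157025 mg/mL = 115.7025 mcg/mL
Drug rate = 3 mL/hr × 115.7025 mcg/mL = 347.1074 mcg/hr
347.1074 mcg/hr ÷ 60 min/hr = 5.785124 mcg/min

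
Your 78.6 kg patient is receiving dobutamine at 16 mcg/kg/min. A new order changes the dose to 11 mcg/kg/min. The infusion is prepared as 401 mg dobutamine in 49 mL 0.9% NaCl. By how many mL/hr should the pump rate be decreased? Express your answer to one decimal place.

At the current dose:
Dose = 16 mcg/kg/min × 78.6 kg = 1257.6 mcg/min
1257.6 mcg/min × 60 min/hr = 75456 mcg/hr
Concentration = 401 mg ÷ 49 mL = 8.183673 mg/mL = 8183.673 mcg/mL
Rate = 75456 mcg/hr ÷ 8183.673 mcg/mL = 9.220309 mL/hr
At the new dose:
Dose = 11 mcg/kg/min × 78.6 kg = 864.6 mcg/min
864.6 mcg/min × 60 min/hr = 51876 mcg/hr
Rate = 51876 mcg/hr ÷ 8183.673 mcg/mL = 6.338963 mL/hr
Change = 6.338963 − 9.220309 = -2.881347 mL/hr → 2.881347 mL/hr decrease

2.9 mL/hr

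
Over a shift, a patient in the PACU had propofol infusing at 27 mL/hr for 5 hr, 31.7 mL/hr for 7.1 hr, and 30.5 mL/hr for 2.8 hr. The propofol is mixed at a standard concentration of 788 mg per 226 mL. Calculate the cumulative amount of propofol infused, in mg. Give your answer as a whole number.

1553 mg

Concentration = 788 mg ÷ 226 mL = 3.486726 mg/mL
Stage 1: 27 mL/hr × 5 hr = 135 mL → 135 mL × 3.486726 mg/mL = 470.708 mg
Stage 2: 31.7 mL/hr × 7.1 hr = 225.07 mL → 225.07 mL × 3.486726 mg/mL = 784.7573 mg
Stage 3: 30.5 mL/hr × 2.8 hr = 85.4 mL → 85.4 mL × 3.486726 mg/mL = 297.7664 mg
Total = 470.708 + 784.7573 + 297.7664 = 1553.232 mg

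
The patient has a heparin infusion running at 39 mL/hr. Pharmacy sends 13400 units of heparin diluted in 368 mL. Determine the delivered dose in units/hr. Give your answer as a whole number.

1420 units/hr

Concentration = 13400 units ÷ 368 mL = 36.41304 units/mL
Drug rate = 39 mL/hr × 36.41304 units/mL = 1420.109 units/hr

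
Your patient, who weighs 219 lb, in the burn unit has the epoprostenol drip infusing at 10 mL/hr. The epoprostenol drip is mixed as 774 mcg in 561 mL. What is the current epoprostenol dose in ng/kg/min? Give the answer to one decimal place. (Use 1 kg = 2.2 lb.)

2.3 ng/kg/min

Weight = 219 lb ÷ 2.2 lb/kg = 99.54545 kg
Concentration = 774 mcg ÷ 561 mL = 1.379679 mcg/mL = 1379.679 ng/mL
Drug rate = 10 mL/hr × 1379.679 ng/mL = 13796.79 ng/hr
13796.79 ng/hr ÷ 60 min/hr = 229.9465 ng/min
229.9465 ng/min ÷ 99.54545 kg = 2.309965 ng/kg/min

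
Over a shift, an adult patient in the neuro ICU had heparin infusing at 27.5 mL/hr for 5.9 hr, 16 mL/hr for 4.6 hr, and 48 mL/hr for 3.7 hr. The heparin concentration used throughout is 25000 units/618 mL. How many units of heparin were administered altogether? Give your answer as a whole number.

16725 units

Concentration = 25000 units ÷ 618 mL = 40.45307 units/mL
Stage 1: 27.5 mL/hr × 5.9 hr = 162.25 mL → 162.25 mL × 40.45307 units/mL = 6563.511 units
Stage 2: 16 mL/hr × 4.6 hr = 73.6 mL → 73.6 mL × 40.45307 units/mL = 2977.346 units
Stage 3: 48 mL/hr × 3.7 hr = 177.6 mL → 177.6 mL × 40.45307 units/mL = 7184.466 units
Total = 6563.511 + 2977.346 + 7184.466 = 16725.32 units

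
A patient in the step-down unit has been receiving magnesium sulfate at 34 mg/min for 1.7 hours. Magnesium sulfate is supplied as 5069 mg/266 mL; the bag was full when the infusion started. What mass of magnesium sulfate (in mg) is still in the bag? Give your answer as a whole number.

34 mg/min × 60 min/hr = 2040 mg/hr
Concentration = 5069 mg ÷ 266 mL = 19.05639 mg/mL
Rate = 2040 mg/hr ÷ 19.05639 mg/mL = 107.0507 mL/hr
Volume infused = 107.0507 mL/hr × 1.7 hr = 181.9862 mL
Volume remaining = 266 − 181.9862 = 84.01381 mL
Drug remaining = 84.01381 mL × 19.05639 mg/mL = 1601 mg

1601 mg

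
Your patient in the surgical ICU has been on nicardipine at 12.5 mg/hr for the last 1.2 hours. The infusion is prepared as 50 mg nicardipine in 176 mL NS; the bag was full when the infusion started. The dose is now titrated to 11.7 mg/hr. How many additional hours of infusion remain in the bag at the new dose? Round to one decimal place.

3.0 hours

Initial rate:
Concentration = 50 mg ÷ 176 mL = 0.2840909 mg/mL
Rate = 12.5 mg/hr ÷ 0.2840909 mg/mL = 44 mL/hr
Volume infused so far = 44 mL/hr × 1.2 hr = 52.8 mL
Volume remaining = 176 − 52.8 = 123.2 mL
New rate:
Rate = 11.7 mg/hr ÷ 0.2840909 mg/mL = 41.184 mL/hr
Time remaining = 123.2 mL ÷ 41.184 mL/hr = 2.991453 hr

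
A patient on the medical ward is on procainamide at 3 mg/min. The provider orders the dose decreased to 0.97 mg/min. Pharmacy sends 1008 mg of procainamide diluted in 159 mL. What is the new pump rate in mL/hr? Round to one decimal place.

0.97 mg/min × 60 min/hr = 58.2 mg/hr
Concentration = 1008 mg ÷ 159 mL = 6.339623 mg/mL
Rate = 58.2 mg/hr ÷ 6.339623 mg/mL = 9.180357 mL/hr

9.2 mL/hr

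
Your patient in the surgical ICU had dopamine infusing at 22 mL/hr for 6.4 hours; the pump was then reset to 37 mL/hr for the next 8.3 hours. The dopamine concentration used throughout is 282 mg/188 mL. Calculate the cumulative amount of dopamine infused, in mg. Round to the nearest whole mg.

Concentration = 282 mg ÷ 188 mL = 1.5 mg/mL
Stage 1: 22 mL/hr × 6.4 hr = 140.8 mL → 140.8 mL × 1.5 mg/mL = 211.2 mg
Stage 2: 37 mL/hr × 8.3 hr = 307.1 mL → 307.1 mL × 1.5 mg/mL = 460.65 mg
Total = 211.2 + 460.65 = 671.85 mg

672 mg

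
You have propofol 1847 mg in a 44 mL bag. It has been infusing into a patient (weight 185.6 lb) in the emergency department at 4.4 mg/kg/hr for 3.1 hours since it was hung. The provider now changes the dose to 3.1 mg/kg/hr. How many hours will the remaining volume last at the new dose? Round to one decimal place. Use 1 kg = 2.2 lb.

2.7 hours

Initial rate:
Weight = 185.6 lb ÷ 2.2 lb/kg = 84.36364 kg
Dose = 4.4 mg/kg/hr × 84.36364 kg = 371.2 mg/hr
Concentration = 1847 mg ÷ 44 mL = 41.97727 mg/mL
Rate = 371.2 mg/hr ÷ 41.97727 mg/mL = 8.84288 mL/hr
Volume infused so far = 8.84288 mL/hr × 3.1 hr = 27.41293 mL
Volume remaining = 44 − 27.41293 = 16.58707 mL
New rate:
Dose = 3.1 mg/kg/hr × 84.36364 kg = 261.5273 mg/hr
Rate = 261.5273 mg/hr ÷ 41.97727 mg/mL = 6.230211 mL/hr
Time remaining = 16.58707 mL ÷ 6.230211 mL/hr = 2.662361 hr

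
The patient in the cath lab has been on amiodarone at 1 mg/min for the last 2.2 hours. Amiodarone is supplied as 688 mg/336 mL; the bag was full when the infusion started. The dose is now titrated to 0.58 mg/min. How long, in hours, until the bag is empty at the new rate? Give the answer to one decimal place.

Initial rate:
1 mg/min × 60 min/hr = 60 mg/hr
Concentration = 688 mg ÷ 336 mL = 2.047619 mg/mL
Rate = 60 mg/hr ÷ 2.047619 mg/mL = 29.30233 mL/hr
Volume infused so far = 29.30233 mL/hr × 2.2 hr = 64.46512 mL
Volume remaining = 336 − 64.46512 = 271.5349 mL
New rate:
0.58 mg/min × 60 min/hr = 34.8 mg/hr
Rate = 34.8 mg/hr ÷ 2.047619 mg/mL = 16.99535 mL/hr
Time remaining = 271.5349 mL ÷ 16.99535 mL/hr = 15.97701 hr

16.0 hours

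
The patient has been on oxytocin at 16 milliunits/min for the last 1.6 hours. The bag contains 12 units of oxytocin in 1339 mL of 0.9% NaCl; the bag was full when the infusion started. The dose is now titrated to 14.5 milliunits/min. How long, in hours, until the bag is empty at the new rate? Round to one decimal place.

12.0 hours

Initial rate:
16 milliunits/min × 60 min/hr = 960 milliunits/hr
Concentration = 12 units ÷ 1339 mL = 0.008961912 units/mL = 8.961912 milliunits/mL
Rate = 960 milliunits/hr ÷ 8.961912 milliunits/mL = 107.12 mL/hr
Volume infused so far = 107.12 mL/hr × 1.6 hr = 171.392 mL
Volume remaining = 1339 − 171.392 = 1167.608 mL
New rate:
14.5 milliunits/min × 60 min/hr = 870 milliunits/hr
Rate = 870 milliunits/hr ÷ 8.961912 milliunits/mL = 97.0775 mL/hr
Time remaining = 1167.608 mL ÷ 97.0775 mL/hr = 12.02759 hr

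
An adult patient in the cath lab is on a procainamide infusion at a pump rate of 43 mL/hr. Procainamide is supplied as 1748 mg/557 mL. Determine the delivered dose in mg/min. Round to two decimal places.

Concentration = 1748 mg ÷ 557 mL = 3.138241 mg/mL
Drug rate = 43 mL/hr × 3.138241 mg/mL = 134.9443 mg/hr
134.9443 mg/hr ÷ 60 min/hr = 2.249072 mg/min

2.25 mg/min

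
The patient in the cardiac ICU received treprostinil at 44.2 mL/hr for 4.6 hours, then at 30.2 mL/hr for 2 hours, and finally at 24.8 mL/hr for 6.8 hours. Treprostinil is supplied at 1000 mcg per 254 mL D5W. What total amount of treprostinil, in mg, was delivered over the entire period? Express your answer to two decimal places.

1.70 mg

Concentration = 1000 mcg ÷ 254 mL = 3.937008 mcg/mL
Stage 1: 44.2 mL/hr × 4.6 hr = 203.32 mL → 203.32 mL × 3.937008 mcg/mL = 800.4724 mcg
Stage 2: 30.2 mL/hr × 2 hr = 60.4 mL → 60.4 mL × 3.937008 mcg/mL = 237.7953 mcg
Stage 3: 24.8 mL/hr × 6.8 hr = 168.64 mL → 168.64 mL × 3.937008 mcg/mL = 663.937 mcg
Total = 800.4724 + 237.7953 + 663.937 = 1702.205 mcg = 1.702205 mg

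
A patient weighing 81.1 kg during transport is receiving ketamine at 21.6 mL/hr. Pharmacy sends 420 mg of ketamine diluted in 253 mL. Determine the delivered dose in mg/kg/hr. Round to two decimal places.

Concentration = 420 mg ÷ 253 mL = 1.660079 mg/mL
Drug rate = 21.6 mL/hr × 1.660079 mg/mL = 35.85771 mg/hr
35.85771 mg/hr ÷ 81.1 kg = 0.4421419 mg/kg/hr

0.44 mg/kg/hr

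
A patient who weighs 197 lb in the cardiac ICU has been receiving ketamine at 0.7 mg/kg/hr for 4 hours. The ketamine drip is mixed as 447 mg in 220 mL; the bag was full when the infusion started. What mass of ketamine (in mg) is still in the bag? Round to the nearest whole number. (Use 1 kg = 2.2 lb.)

196 mg

Weight = 197 lb ÷ 2.2 lb/kg = 89.54545 kg
Dose = 0.7 mg/kg/hr × 89.54545 kg = 62.68182 mg/hr
Concentration = 447 mg ÷ 220 mL = 2.031818 mg/mL
Rate = 62.68182 mg/hr ÷ 2.031818 mg/mL = 30.85011 mL/hr
Volume infused = 30.85011 mL/hr × 4 hr = 123.4004 mL
Volume remaining = 220 − 123.4004 = 96.59955 mL
Drug remaining = 96.59955 mL × 2.031818 mg/mL = 196.2727 mg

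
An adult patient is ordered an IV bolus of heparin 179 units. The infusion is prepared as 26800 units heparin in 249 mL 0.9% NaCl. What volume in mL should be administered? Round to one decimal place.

1.7 mL

Concentration = 26800 units ÷ 249 mL = 107.6305 units/mL
Volume = 179 units ÷ 107.6305 units/mL = 1.663097 mL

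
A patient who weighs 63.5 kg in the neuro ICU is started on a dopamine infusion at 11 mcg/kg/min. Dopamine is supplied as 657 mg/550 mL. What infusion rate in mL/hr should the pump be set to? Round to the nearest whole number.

Dose = 11 mcg/kg/min × 63.5 kg = 698.5 mcg/min
698.5 mcg/min × 60 min/hr = 41910 mcg/hr
Concentration = 657 mg ÷ 550 mL = 1.194545 mg/mL = 1194.545 mcg/mL
Rate = 41910 mcg/hr ÷ 1194.545 mcg/mL = 35.08447 mL/hr

35 mL/hr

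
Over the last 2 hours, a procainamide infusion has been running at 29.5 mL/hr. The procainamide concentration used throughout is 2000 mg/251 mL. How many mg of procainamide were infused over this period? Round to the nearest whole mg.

470 mg

Concentration = 2000 mg ÷ 251 mL = 7.968127 mg/mL
Drug rate = 29.5 mL/hr × 7.968127 mg/mL = 235.0598 mg/hr
Total = 235.0598 mg/hr × 2 hr = 470.1195 mg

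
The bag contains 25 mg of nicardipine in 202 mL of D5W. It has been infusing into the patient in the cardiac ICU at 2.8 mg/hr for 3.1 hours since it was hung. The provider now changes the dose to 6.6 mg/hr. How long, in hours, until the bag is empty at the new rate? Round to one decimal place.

2.5 hours

Initial rate:
Concentration = 25 mg ÷ 202 mL = 0.1237624 mg/mL
Rate = 2.8 mg/hr ÷ 0.1237624 mg/mL = 22.624 mL/hr
Volume infused so far = 22.624 mL/hr × 3.1 hr = 70.1344 mL
Volume remaining = 202 − 70.1344 = 131.8656 mL
New rate:
Rate = 6.6 mg/hr ÷ 0.1237624 mg/mL = 53.328 mL/hr
Time remaining = 131.8656 mL ÷ 53.328 mL/hr = 2.472727 hr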